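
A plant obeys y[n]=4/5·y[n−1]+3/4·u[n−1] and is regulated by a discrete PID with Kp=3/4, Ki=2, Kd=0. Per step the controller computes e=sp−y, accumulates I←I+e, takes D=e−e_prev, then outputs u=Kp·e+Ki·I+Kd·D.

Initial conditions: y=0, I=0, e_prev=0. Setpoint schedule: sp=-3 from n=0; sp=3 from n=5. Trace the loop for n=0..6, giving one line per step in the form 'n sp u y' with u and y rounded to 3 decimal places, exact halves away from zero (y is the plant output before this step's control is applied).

0 -3 -8.250 0.000
1 -3 2.766 -6.188
2 -3 0.033 -2.876
3 -3 -1.866 -2.276
4 -3 -0.718 -3.220
5 3 15.932 -3.114
6 3 -6.411 9.457

(exact arithmetic carried between steps; '≈' marks a value shown rounded to 6 d.p. or computed from one; I and e_prev carry over from the previous line; the table rounds u and y to 3 d.p., halves away from zero)
n=0: y=0, sp=-3, e=sp−y=-3; I=-3, D=e−e_prev=-3; u=3/4·(-3)+2·(-3)+0·(-3)=-8.25; next y=4/5·0+3/4·(-8.25)=-6.1875
n=1: y=-6.1875, sp=-3, e=sp−y=3.1875; I=0.1875, D=e−e_prev=6.1875; u=3/4·3.1875+2·0.1875+0·6.1875=2.765625; next y=4/5·(-6.1875)+3/4·2.765625≈-2.875781
n=2: y≈-2.875781, sp=-3, e=sp−y≈-0.124219; I≈0.063281, D=e−e_prev≈-3.311719; u=3/4·(-0.124219)+2·0.063281+0·(-3.311719)≈0.033398; next y=4/5·(-2.875781)+3/4·0.033398≈-2.275576
n=3: y≈-2.275576, sp=-3, e=sp−y≈-0.724424; I≈-0.661143, D=e−e_prev≈-0.600205; u=3/4·(-0.724424)+2·(-0.661143)+0·(-0.600205)≈-1.865603; next y=4/5·(-2.275576)+3/4·(-1.865603)≈-3.219663
n=4: y≈-3.219663, sp=-3, e=sp−y≈0.219663; I≈-0.441479, D=e−e_prev≈0.944087; u=3/4·0.219663+2·(-0.441479)+0·0.944087≈-0.718211; next y=4/5·(-3.219663)+3/4·(-0.718211)≈-3.114389
n=5: y≈-3.114389, sp=3, e=sp−y≈6.114389; I≈5.672910, D=e−e_prev≈5.894726; u=3/4·6.114389+2·5.672910+0·5.894726≈15.931611; next y=4/5·(-3.114389)+3/4·15.931611≈9.457197
n=6: y≈9.457197, sp=3, e=sp−y≈-6.457197; I≈-0.784287, D=e−e_prev≈-12.571586; u=3/4·(-6.457197)+2·(-0.784287)+0·(-12.571586)≈-6.411473; next y=4/5·9.457197+3/4·(-6.411473)≈2.757153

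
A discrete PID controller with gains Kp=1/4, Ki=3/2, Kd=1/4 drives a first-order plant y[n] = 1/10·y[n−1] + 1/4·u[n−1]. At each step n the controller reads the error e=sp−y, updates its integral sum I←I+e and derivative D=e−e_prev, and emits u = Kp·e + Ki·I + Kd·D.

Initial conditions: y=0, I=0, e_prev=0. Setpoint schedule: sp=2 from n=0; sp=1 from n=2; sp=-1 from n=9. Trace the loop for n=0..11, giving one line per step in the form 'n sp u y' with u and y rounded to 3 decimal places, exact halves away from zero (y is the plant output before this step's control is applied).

0 2 4.000 0.000
1 2 4.500 1.000
2 1 3.800 1.225
3 1 4.074 1.073
4 1 3.821 1.126
5 1 3.761 1.068
6 1 3.686 1.047
7 1 3.652 1.026
8 1 3.629 1.016
9 -1 -0.384 1.009
10 -1 -0.891 0.005
11 -1 -2.195 -0.222

(exact arithmetic carried between steps; '≈' marks a value shown rounded to 6 d.p. or computed from one; I and e_prev carry over from the previous line; the table rounds u and y to 3 d.p., halves away from zero)
n=0: y=0, sp=2, e=sp−y=2; I=2, D=e−e_prev=2; u=1/4·2+3/2·2+1/4·2=4; next y=1/10·0+1/4·4=1
n=1: y=1, sp=2, e=sp−y=1; I=3, D=e−e_prev=-1; u=1/4·1+3/2·3+1/4·(-1)=4.5; next y=1/10·1+1/4·4.5=1.225
n=2: y=1.225, sp=1, e=sp−y=-0.225; I=2.775, D=e−e_prev=-1.225; u=1/4·(-0.225)+3/2·2.775+1/4·(-1.225)=3.8; next y=1/10·1.225+1/4·3.8=1.0725
n=3: y=1.0725, sp=1, e=sp−y=-0.0725; I=2.7025, D=e−e_prev=0.1525; u=1/4·(-0.0725)+3/2·2.7025+1/4·0.1525=4.07375; next y=1/10·1.0725+1/4·4.07375≈1.125688
n=4: y≈1.125688, sp=1, e=sp−y≈-0.125688; I≈2.576813, D=e−e_prev≈-0.053188; u=1/4·(-0.125688)+3/2·2.576813+1/4·(-0.053188)≈3.8205; next y=1/10·1.125688+1/4·3.8205≈1.067694
n=5: y≈1.067694, sp=1, e=sp−y≈-0.067694; I≈2.509119, D=e−e_prev≈0.057994; u=1/4·(-0.067694)+3/2·2.509119+1/4·0.057994≈3.761253; next y=1/10·1.067694+1/4·3.761253≈1.047083
n=6: y≈1.047083, sp=1, e=sp−y≈-0.047083; I≈2.462036, D=e−e_prev≈0.020611; u=1/4·(-0.047083)+3/2·2.462036+1/4·0.020611≈3.686436; next y=1/10·1.047083+1/4·3.686436≈1.026317
n=7: y≈1.026317, sp=1, e=sp−y≈-0.026317; I≈2.435719, D=e−e_prev≈0.020765; u=1/4·(-0.026317)+3/2·2.435719+1/4·0.020765≈3.652190; next y=1/10·1.026317+1/4·3.652190≈1.015679
n=8: y≈1.015679, sp=1, e=sp−y≈-0.015679; I≈2.420039, D=e−e_prev≈0.010638; u=1/4·(-0.015679)+3/2·2.420039+1/4·0.010638≈3.628799; next y=1/10·1.015679+1/4·3.628799≈1.008768
n=9: y≈1.008768, sp=-1, e=sp−y≈-2.008768; I≈0.411272, D=e−e_prev≈-1.993088; u=1/4·(-2.008768)+3/2·0.411272+1/4·(-1.993088)≈-0.383556; next y=1/10·1.008768+1/4·(-0.383556)≈0.004988
n=10: y≈0.004988, sp=-1, e=sp−y≈-1.004988; I≈-0.593716, D=e−e_prev≈1.003780; u=1/4·(-1.004988)+3/2·(-0.593716)+1/4·1.003780≈-0.890876; next y=1/10·0.004988+1/4·(-0.890876)≈-0.222220
n=11: y≈-0.222220, sp=-1, e=sp−y≈-0.777780; I≈-1.371496, D=e−e_prev≈0.227208; u=1/4·(-0.777780)+3/2·(-1.371496)+1/4·0.227208≈-2.194887; next y=1/10·(-0.222220)+1/4·(-2.194887)≈-0.570944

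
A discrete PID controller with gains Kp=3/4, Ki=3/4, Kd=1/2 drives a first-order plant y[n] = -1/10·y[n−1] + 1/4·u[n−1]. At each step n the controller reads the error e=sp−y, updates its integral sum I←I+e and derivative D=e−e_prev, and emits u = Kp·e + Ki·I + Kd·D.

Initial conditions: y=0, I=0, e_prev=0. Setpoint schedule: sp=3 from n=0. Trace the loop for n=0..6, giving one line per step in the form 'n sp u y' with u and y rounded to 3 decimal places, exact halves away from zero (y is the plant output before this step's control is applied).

(exact arithmetic carried between steps; '≈' marks a value shown rounded to 6 d.p. or computed from one; I and e_prev carry over from the previous line; the table rounds u and y to 3 d.p., halves away from zero)
n=0: y=0, sp=3, e=sp−y=3; I=3, D=e−e_prev=3; u=3/4·3+3/4·3+1/2·3=6; next y=-1/10·0+1/4·6=1.5
n=1: y=1.5, sp=3, e=sp−y=1.5; I=4.5, D=e−e_prev=-1.5; u=3/4·1.5+3/4·4.5+1/2·(-1.5)=3.75; next y=-1/10·1.5+1/4·3.75=0.7875
n=2: y=0.7875, sp=3, e=sp−y=2.2125; I=6.7125, D=e−e_prev=0.7125; u=3/4·2.2125+3/4·6.7125+1/2·0.7125=7.05; next y=-1/10·0.7875+1/4·7.05=1.68375
n=3: y=1.68375, sp=3, e=sp−y=1.31625; I=8.02875, D=e−e_prev=-0.89625; u=3/4·1.31625+3/4·8.02875+1/2·(-0.89625)=6.560625; next y=-1/10·1.68375+1/4·6.560625≈1.471781
n=4: y≈1.471781, sp=3, e=sp−y≈1.528219; I≈9.556969, D=e−e_prev≈0.211969; u=3/4·1.528219+3/4·9.556969+1/2·0.211969≈8.419875; next y=-1/10·1.471781+1/4·8.419875≈1.957791
n=5: y≈1.957791, sp=3, e=sp−y≈1.042209; I≈10.599178, D=e−e_prev≈-0.486009; u=3/4·1.042209+3/4·10.599178+1/2·(-0.486009)≈8.488036; next y=-1/10·1.957791+1/4·8.488036≈1.926230
n=6: y≈1.926230, sp=3, e=sp−y≈1.073770; I≈11.672948, D=e−e_prev≈0.031561; u=3/4·1.073770+3/4·11.672948+1/2·0.031561≈9.575819; next y=-1/10·1.926230+1/4·9.575819≈2.201332

0 3 6.000 0.000
1 3 3.750 1.500
2 3 7.050 0.788
3 3 6.561 1.684
4 3 8.420 1.472
5 3 8.488 1.958
6 3 9.576 1.926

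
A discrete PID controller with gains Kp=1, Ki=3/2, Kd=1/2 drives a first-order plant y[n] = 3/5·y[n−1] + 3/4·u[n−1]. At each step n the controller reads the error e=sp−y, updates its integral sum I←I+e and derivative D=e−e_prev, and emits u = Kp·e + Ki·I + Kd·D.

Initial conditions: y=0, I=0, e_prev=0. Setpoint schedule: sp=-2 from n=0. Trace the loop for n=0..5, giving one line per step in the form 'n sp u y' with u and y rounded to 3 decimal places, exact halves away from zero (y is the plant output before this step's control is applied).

0 -2 -6.000 0.000
1 -2 5.500 -4.500
2 -2 -10.775 1.425
3 -2 13.004 -7.226
4 -2 -21.412 5.417
5 -2 28.462 -12.809

(exact arithmetic carried between steps; '≈' marks a value shown rounded to 6 d.p. or computed from one; I and e_prev carry over from the previous line; the table rounds u and y to 3 d.p., halves away from zero)
n=0: y=0, sp=-2, e=sp−y=-2; I=-2, D=e−e_prev=-2; u=1·(-2)+3/2·(-2)+1/2·(-2)=-6; next y=3/5·0+3/4·(-6)=-4.5
n=1: y=-4.5, sp=-2, e=sp−y=2.5; I=0.5, D=e−e_prev=4.5; u=1·2.5+3/2·0.5+1/2·4.5=5.5; next y=3/5·(-4.5)+3/4·5.5=1.425
n=2: y=1.425, sp=-2, e=sp−y=-3.425; I=-2.925, D=e−e_prev=-5.925; u=1·(-3.425)+3/2·(-2.925)+1/2·(-5.925)=-10.775; next y=3/5·1.425+3/4·(-10.775)=-7.22625
n=3: y=-7.22625, sp=-2, e=sp−y=5.22625; I=2.30125, D=e−e_prev=8.65125; u=1·5.22625+3/2·2.30125+1/2·8.65125=13.00375; next y=3/5·(-7.22625)+3/4·13.00375≈5.417063
n=4: y≈5.417063, sp=-2, e=sp−y≈-7.417063; I≈-5.115813, D=e−e_prev≈-12.643313; u=1·(-7.417063)+3/2·(-5.115813)+1/2·(-12.643313)≈-21.412438; next y=3/5·5.417063+3/4·(-21.412438)≈-12.809091
n=5: y≈-12.809091, sp=-2, e=sp−y≈10.809091; I≈5.693278, D=e−e_prev≈18.226153; u=1·10.809091+3/2·5.693278+1/2·18.226153≈28.462084; next y=3/5·(-12.809091)+3/4·28.462084≈13.661109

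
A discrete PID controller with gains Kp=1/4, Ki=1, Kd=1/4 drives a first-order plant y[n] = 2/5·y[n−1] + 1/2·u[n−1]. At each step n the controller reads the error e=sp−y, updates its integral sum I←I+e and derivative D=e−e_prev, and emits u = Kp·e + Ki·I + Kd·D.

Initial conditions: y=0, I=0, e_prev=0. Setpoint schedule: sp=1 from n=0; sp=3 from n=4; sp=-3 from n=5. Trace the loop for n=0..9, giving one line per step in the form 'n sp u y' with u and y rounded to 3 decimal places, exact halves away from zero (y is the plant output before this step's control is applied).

(exact arithmetic carried between steps; '≈' marks a value shown rounded to 6 d.p. or computed from one; I and e_prev carry over from the previous line; the table rounds u and y to 3 d.p., halves away from zero)
n=0: y=0, sp=1, e=sp−y=1; I=1, D=e−e_prev=1; u=1/4·1+1·1+1/4·1=1.5; next y=2/5·0+1/2·1.5=0.75
n=1: y=0.75, sp=1, e=sp−y=0.25; I=1.25, D=e−e_prev=-0.75; u=1/4·0.25+1·1.25+1/4·(-0.75)=1.125; next y=2/5·0.75+1/2·1.125=0.8625
n=2: y=0.8625, sp=1, e=sp−y=0.1375; I=1.3875, D=e−e_prev=-0.1125; u=1/4·0.1375+1·1.3875+1/4·(-0.1125)=1.39375; next y=2/5·0.8625+1/2·1.39375=1.041875
n=3: y=1.041875, sp=1, e=sp−y=-0.041875; I=1.345625, D=e−e_prev=-0.179375; u=1/4·(-0.041875)+1·1.345625+1/4·(-0.179375)≈1.290313; next y=2/5·1.041875+1/2·1.290313≈1.061906
n=4: y≈1.061906, sp=3, e=sp−y≈1.938094; I≈3.283719, D=e−e_prev≈1.979969; u=1/4·1.938094+1·3.283719+1/4·1.979969≈4.263234; next y=2/5·1.061906+1/2·4.263234≈2.556380
n=5: y≈2.556380, sp=-3, e=sp−y≈-5.556380; I≈-2.272661, D=e−e_prev≈-7.494473; u=1/4·(-5.556380)+1·(-2.272661)+1/4·(-7.494473)≈-5.535374; next y=2/5·2.556380+1/2·(-5.535374)≈-1.745135
n=6: y≈-1.745135, sp=-3, e=sp−y≈-1.254865; I≈-3.527526, D=e−e_prev≈4.301515; u=1/4·(-1.254865)+1·(-3.527526)+1/4·4.301515≈-2.765863; next y=2/5·(-1.745135)+1/2·(-2.765863)≈-2.080986
n=7: y≈-2.080986, sp=-3, e=sp−y≈-0.919014; I≈-4.446540, D=e−e_prev≈0.335850; u=1/4·(-0.919014)+1·(-4.446540)+1/4·0.335850≈-4.592331; next y=2/5·(-2.080986)+1/2·(-4.592331)≈-3.128560
n=8: y≈-3.128560, sp=-3, e=sp−y≈0.128560; I≈-4.317980, D=e−e_prev≈1.047574; u=1/4·0.128560+1·(-4.317980)+1/4·1.047574≈-4.023947; next y=2/5·(-3.128560)+1/2·(-4.023947)≈-3.263397
n=9: y≈-3.263397, sp=-3, e=sp−y≈0.263397; I≈-4.054583, D=e−e_prev≈0.134838; u=1/4·0.263397+1·(-4.054583)+1/4·0.134838≈-3.955024; next y=2/5·(-3.263397)+1/2·(-3.955024)≈-3.282871

0 1 1.500 0.000
1 1 1.125 0.750
2 1 1.394 0.863
3 1 1.290 1.042
4 3 4.263 1.062
5 -3 -5.535 2.556
6 -3 -2.766 -1.745
7 -3 -4.592 -2.081
8 -3 -4.024 -3.129
9 -3 -3.955 -3.263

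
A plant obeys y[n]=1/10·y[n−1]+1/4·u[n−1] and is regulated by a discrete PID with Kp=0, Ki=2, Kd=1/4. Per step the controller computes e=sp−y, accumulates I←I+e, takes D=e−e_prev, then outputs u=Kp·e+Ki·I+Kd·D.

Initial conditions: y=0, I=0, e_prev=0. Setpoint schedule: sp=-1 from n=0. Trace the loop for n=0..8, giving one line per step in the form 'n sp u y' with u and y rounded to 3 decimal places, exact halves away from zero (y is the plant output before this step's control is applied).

(exact arithmetic carried between steps; '≈' marks a value shown rounded to 6 d.p. or computed from one; I and e_prev carry over from the previous line; the table rounds u and y to 3 d.p., halves away from zero)
n=0: y=0, sp=-1, e=sp−y=-1; I=-1, D=e−e_prev=-1; u=0·(-1)+2·(-1)+1/4·(-1)=-2.25; next y=1/10·0+1/4·(-2.25)=-0.5625
n=1: y=-0.5625, sp=-1, e=sp−y=-0.4375; I=-1.4375, D=e−e_prev=0.5625; u=0·(-0.4375)+2·(-1.4375)+1/4·0.5625=-2.734375; next y=1/10·(-0.5625)+1/4·(-2.734375)≈-0.739844
n=2: y≈-0.739844, sp=-1, e=sp−y≈-0.260156; I≈-1.697656, D=e−e_prev≈0.177344; u=0·(-0.260156)+2·(-1.697656)+1/4·0.177344≈-3.350977; next y=1/10·(-0.739844)+1/4·(-3.350977)≈-0.911729
n=3: y≈-0.911729, sp=-1, e=sp−y≈-0.088271; I≈-1.785928, D=e−e_prev≈0.171885; u=0·(-0.088271)+2·(-1.785928)+1/4·0.171885≈-3.528884; next y=1/10·(-0.911729)+1/4·(-3.528884)≈-0.973394
n=4: y≈-0.973394, sp=-1, e=sp−y≈-0.026606; I≈-1.812534, D=e−e_prev≈0.061665; u=0·(-0.026606)+2·(-1.812534)+1/4·0.061665≈-3.609651; next y=1/10·(-0.973394)+1/4·(-3.609651)≈-0.999752
n=5: y≈-0.999752, sp=-1, e=sp−y≈-0.000248; I≈-1.812782, D=e−e_prev≈0.026358; u=0·(-0.000248)+2·(-1.812782)+1/4·0.026358≈-3.618974; next y=1/10·(-0.999752)+1/4·(-3.618974)≈-1.004719
n=6: y≈-1.004719, sp=-1, e=sp−y≈0.004719; I≈-1.808063, D=e−e_prev≈0.004966; u=0·0.004719+2·(-1.808063)+1/4·0.004966≈-3.614884; next y=1/10·(-1.004719)+1/4·(-3.614884)≈-1.004193
n=7: y≈-1.004193, sp=-1, e=sp−y≈0.004193; I≈-1.803870, D=e−e_prev≈-0.000526; u=0·0.004193+2·(-1.803870)+1/4·(-0.000526)≈-3.607871; next y=1/10·(-1.004193)+1/4·(-3.607871)≈-1.002387
n=8: y≈-1.002387, sp=-1, e=sp−y≈0.002387; I≈-1.801483, D=e−e_prev≈-0.001806; u=0·0.002387+2·(-1.801483)+1/4·(-0.001806)≈-3.603417; next y=1/10·(-1.002387)+1/4·(-3.603417)≈-1.001093

0 -1 -2.250 0.000
1 -1 -2.734 -0.563
2 -1 -3.351 -0.740
3 -1 -3.529 -0.912
4 -1 -3.610 -0.973
5 -1 -3.619 -1.000
6 -1 -3.615 -1.005
7 -1 -3.608 -1.004
8 -1 -3.603 -1.002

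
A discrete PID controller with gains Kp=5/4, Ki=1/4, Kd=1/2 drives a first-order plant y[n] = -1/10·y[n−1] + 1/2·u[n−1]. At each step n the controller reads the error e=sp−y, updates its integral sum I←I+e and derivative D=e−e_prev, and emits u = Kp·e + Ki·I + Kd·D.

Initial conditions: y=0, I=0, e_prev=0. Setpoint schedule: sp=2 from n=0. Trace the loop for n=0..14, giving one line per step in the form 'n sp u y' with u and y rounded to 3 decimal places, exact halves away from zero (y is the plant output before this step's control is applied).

0 2 4.000 0.000
1 2 -0.500 2.000
2 2 5.400 -0.450
3 2 -1.603 2.745
4 2 7.450 -1.076
5 2 -3.508 3.833
6 2 10.428 -2.137
7 2 -6.653 5.428
8 2 14.867 -3.869
9 2 -11.693 7.820
10 2 21.594 -6.629
11 2 -19.650 11.460
12 2 31.891 -10.971
13 2 -32.109 17.043
14 2 47.740 -17.759

(exact arithmetic carried between steps; '≈' marks a value shown rounded to 6 d.p. or computed from one; I and e_prev carry over from the previous line; the table rounds u and y to 3 d.p., halves away from zero)
n=0: y=0, sp=2, e=sp−y=2; I=2, D=e−e_prev=2; u=5/4·2+1/4·2+1/2·2=4; next y=-1/10·0+1/2·4=2
n=1: y=2, sp=2, e=sp−y=0; I=2, D=e−e_prev=-2; u=5/4·0+1/4·2+1/2·(-2)=-0.5; next y=-1/10·2+1/2·(-0.5)=-0.45
n=2: y=-0.45, sp=2, e=sp−y=2.45; I=4.45, D=e−e_prev=2.45; u=5/4·2.45+1/4·4.45+1/2·2.45=5.4; next y=-1/10·(-0.45)+1/2·5.4=2.745
n=3: y=2.745, sp=2, e=sp−y=-0.745; I=3.705, D=e−e_prev=-3.195; u=5/4·(-0.745)+1/4·3.705+1/2·(-3.195)=-1.6025; next y=-1/10·2.745+1/2·(-1.6025)=-1.07575
n=4: y=-1.07575, sp=2, e=sp−y=3.07575; I=6.78075, D=e−e_prev=3.82075; u=5/4·3.07575+1/4·6.78075+1/2·3.82075=7.45025; next y=-1/10·(-1.07575)+1/2·7.45025=3.8327
n=5: y=3.8327, sp=2, e=sp−y=-1.8327; I=4.94805, D=e−e_prev=-4.90845; u=5/4·(-1.8327)+1/4·4.94805+1/2·(-4.90845)≈-3.508088; next y=-1/10·3.8327+1/2·(-3.508088)≈-2.137314
n=6: y≈-2.137314, sp=2, e=sp−y≈4.137314; I≈9.085364, D=e−e_prev≈5.970014; u=5/4·4.137314+1/4·9.085364+1/2·5.970014≈10.42799; next y=-1/10·(-2.137314)+1/2·10.42799≈5.427726
n=7: y≈5.427726, sp=2, e=sp−y≈-3.427726; I≈5.657637, D=e−e_prev≈-7.565040; u=5/4·(-3.427726)+1/4·5.657637+1/2·(-7.565040)≈-6.652769; next y=-1/10·5.427726+1/2·(-6.652769)≈-3.869157
n=8: y≈-3.869157, sp=2, e=sp−y≈5.869157; I≈11.526794, D=e−e_prev≈9.296883; u=5/4·5.869157+1/4·11.526794+1/2·9.296883≈14.866586; next y=-1/10·(-3.869157)+1/2·14.866586≈7.820209
n=9: y≈7.820209, sp=2, e=sp−y≈-5.820209; I≈5.706585, D=e−e_prev≈-11.689366; u=5/4·(-5.820209)+1/4·5.706585+1/2·(-11.689366)≈-11.693298; next y=-1/10·7.820209+1/2·(-11.693298)≈-6.628670
n=10: y≈-6.628670, sp=2, e=sp−y≈8.628670; I≈14.335255, D=e−e_prev≈14.448879; u=5/4·8.628670+1/4·14.335255+1/2·14.448879≈21.594090; next y=-1/10·(-6.628670)+1/2·21.594090≈11.459912
n=11: y≈11.459912, sp=2, e=sp−y≈-9.459912; I≈4.875343, D=e−e_prev≈-18.088582; u=5/4·(-9.459912)+1/4·4.875343+1/2·(-18.088582)≈-19.650345; next y=-1/10·11.459912+1/2·(-19.650345)≈-10.971164
n=12: y≈-10.971164, sp=2, e=sp−y≈12.971164; I≈17.846507, D=e−e_prev≈22.431076; u=5/4·12.971164+1/4·17.846507+1/2·22.431076≈31.891120; next y=-1/10·(-10.971164)+1/2·31.891120≈17.042676
n=13: y≈17.042676, sp=2, e=sp−y≈-15.042676; I≈2.803831, D=e−e_prev≈-28.013840; u=5/4·(-15.042676)+1/4·2.803831+1/2·(-28.013840)≈-32.109308; next y=-1/10·17.042676+1/2·(-32.109308)≈-17.758922
n=14: y≈-17.758922, sp=2, e=sp−y≈19.758922; I≈22.562752, D=e−e_prev≈34.801598; u=5/4·19.758922+1/4·22.562752+1/2·34.801598≈47.740139; next y=-1/10·(-17.758922)+1/2·47.740139≈25.645962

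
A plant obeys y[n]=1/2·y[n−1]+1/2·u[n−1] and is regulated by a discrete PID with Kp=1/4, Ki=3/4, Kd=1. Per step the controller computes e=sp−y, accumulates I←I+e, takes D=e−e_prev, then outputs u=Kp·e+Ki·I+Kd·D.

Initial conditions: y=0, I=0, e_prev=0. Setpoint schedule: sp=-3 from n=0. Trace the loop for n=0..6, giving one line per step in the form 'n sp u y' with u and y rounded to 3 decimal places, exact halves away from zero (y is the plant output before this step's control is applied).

0 -3 -6.000 0.000
1 -3 0.750 -3.000
2 -3 -6.000 -1.125
3 -3 -0.656 -3.563
4 -3 -5.578 -2.109
5 -3 -1.324 -3.844
6 -3 -4.945 -2.584

(exact arithmetic carried between steps; '≈' marks a value shown rounded to 6 d.p. or computed from one; I and e_prev carry over from the previous line; the table rounds u and y to 3 d.p., halves away from zero)
n=0: y=0, sp=-3, e=sp−y=-3; I=-3, D=e−e_prev=-3; u=1/4·(-3)+3/4·(-3)+1·(-3)=-6; next y=1/2·0+1/2·(-6)=-3
n=1: y=-3, sp=-3, e=sp−y=0; I=-3, D=e−e_prev=3; u=1/4·0+3/4·(-3)+1·3=0.75; next y=1/2·(-3)+1/2·0.75=-1.125
n=2: y=-1.125, sp=-3, e=sp−y=-1.875; I=-4.875, D=e−e_prev=-1.875; u=1/4·(-1.875)+3/4·(-4.875)+1·(-1.875)=-6; next y=1/2·(-1.125)+1/2·(-6)=-3.5625
n=3: y=-3.5625, sp=-3, e=sp−y=0.5625; I=-4.3125, D=e−e_prev=2.4375; u=1/4·0.5625+3/4·(-4.3125)+1·2.4375=-0.65625; next y=1/2·(-3.5625)+1/2·(-0.65625)=-2.109375
n=4: y=-2.109375, sp=-3, e=sp−y=-0.890625; I=-5.203125, D=e−e_prev=-1.453125; u=1/4·(-0.890625)+3/4·(-5.203125)+1·(-1.453125)=-5.578125; next y=1/2·(-2.109375)+1/2·(-5.578125)=-3.84375
n=5: y=-3.84375, sp=-3, e=sp−y=0.84375; I=-4.359375, D=e−e_prev=1.734375; u=1/4·0.84375+3/4·(-4.359375)+1·1.734375≈-1.324219; next y=1/2·(-3.84375)+1/2·(-1.324219)≈-2.583984
n=6: y≈-2.583984, sp=-3, e=sp−y≈-0.416016; I≈-4.775391, D=e−e_prev≈-1.259766; u=1/4·(-0.416016)+3/4·(-4.775391)+1·(-1.259766)≈-4.945313; next y=1/2·(-2.583984)+1/2·(-4.945313)≈-3.764648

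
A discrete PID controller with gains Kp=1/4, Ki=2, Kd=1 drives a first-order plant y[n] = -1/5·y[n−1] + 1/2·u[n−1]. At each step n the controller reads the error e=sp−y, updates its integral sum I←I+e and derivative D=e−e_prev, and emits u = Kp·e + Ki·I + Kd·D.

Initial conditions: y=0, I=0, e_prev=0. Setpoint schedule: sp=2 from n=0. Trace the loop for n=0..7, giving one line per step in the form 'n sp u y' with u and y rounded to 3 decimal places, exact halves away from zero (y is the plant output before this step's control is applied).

(exact arithmetic carried between steps; '≈' marks a value shown rounded to 6 d.p. or computed from one; I and e_prev carry over from the previous line; the table rounds u and y to 3 d.p., halves away from zero)
n=0: y=0, sp=2, e=sp−y=2; I=2, D=e−e_prev=2; u=1/4·2+2·2+1·2=6.5; next y=-1/5·0+1/2·6.5=3.25
n=1: y=3.25, sp=2, e=sp−y=-1.25; I=0.75, D=e−e_prev=-3.25; u=1/4·(-1.25)+2·0.75+1·(-3.25)=-2.0625; next y=-1/5·3.25+1/2·(-2.0625)=-1.68125
n=2: y=-1.68125, sp=2, e=sp−y=3.68125; I=4.43125, D=e−e_prev=4.93125; u=1/4·3.68125+2·4.43125+1·4.93125≈14.714063; next y=-1/5·(-1.68125)+1/2·14.714063≈7.693281
n=3: y≈7.693281, sp=2, e=sp−y≈-5.693281; I≈-1.262031, D=e−e_prev≈-9.374531; u=1/4·(-5.693281)+2·(-1.262031)+1·(-9.374531)≈-13.321914; next y=-1/5·7.693281+1/2·(-13.321914)≈-8.199613
n=4: y≈-8.199613, sp=2, e=sp−y≈10.199613; I≈8.937582, D=e−e_prev≈15.892895; u=1/4·10.199613+2·8.937582+1·15.892895≈36.317962; next y=-1/5·(-8.199613)+1/2·36.317962≈19.798904
n=5: y≈19.798904, sp=2, e=sp−y≈-17.798904; I≈-8.861322, D=e−e_prev≈-27.998517; u=1/4·(-17.798904)+2·(-8.861322)+1·(-27.998517)≈-50.170886; next y=-1/5·19.798904+1/2·(-50.170886)≈-29.045224
n=6: y≈-29.045224, sp=2, e=sp−y≈31.045224; I≈22.183902, D=e−e_prev≈48.844127; u=1/4·31.045224+2·22.183902+1·48.844127≈100.973237; next y=-1/5·(-29.045224)+1/2·100.973237≈56.295663
n=7: y≈56.295663, sp=2, e=sp−y≈-54.295663; I≈-32.111761, D=e−e_prev≈-85.340887; u=1/4·(-54.295663)+2·(-32.111761)+1·(-85.340887)≈-163.138326; next y=-1/5·56.295663+1/2·(-163.138326)≈-92.828296

0 2 6.500 0.000
1 2 -2.063 3.250
2 2 14.714 -1.681
3 2 -13.322 7.693
4 2 36.318 -8.200
5 2 -50.171 19.799
6 2 100.973 -29.045
7 2 -163.138 56.296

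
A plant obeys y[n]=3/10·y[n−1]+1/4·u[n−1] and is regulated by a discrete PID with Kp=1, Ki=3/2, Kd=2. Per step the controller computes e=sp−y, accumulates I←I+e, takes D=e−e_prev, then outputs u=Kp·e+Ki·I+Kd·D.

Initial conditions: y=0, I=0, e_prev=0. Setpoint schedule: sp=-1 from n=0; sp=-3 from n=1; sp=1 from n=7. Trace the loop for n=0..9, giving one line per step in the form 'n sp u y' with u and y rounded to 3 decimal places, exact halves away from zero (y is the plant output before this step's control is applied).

(exact arithmetic carried between steps; '≈' marks a value shown rounded to 6 d.p. or computed from one; I and e_prev carry over from the previous line; the table rounds u and y to 3 d.p., halves away from zero)
n=0: y=0, sp=-1, e=sp−y=-1; I=-1, D=e−e_prev=-1; u=1·(-1)+3/2·(-1)+2·(-1)=-4.5; next y=3/10·0+1/4·(-4.5)=-1.125
n=1: y=-1.125, sp=-3, e=sp−y=-1.875; I=-2.875, D=e−e_prev=-0.875; u=1·(-1.875)+3/2·(-2.875)+2·(-0.875)=-7.9375; next y=3/10·(-1.125)+1/4·(-7.9375)=-2.321875
n=2: y=-2.321875, sp=-3, e=sp−y=-0.678125; I=-3.553125, D=e−e_prev=1.196875; u=1·(-0.678125)+3/2·(-3.553125)+2·1.196875≈-3.614063; next y=3/10·(-2.321875)+1/4·(-3.614063)≈-1.600078
n=3: y≈-1.600078, sp=-3, e=sp−y≈-1.399922; I≈-4.953047, D=e−e_prev≈-0.721797; u=1·(-1.399922)+3/2·(-4.953047)+2·(-0.721797)≈-10.273086; next y=3/10·(-1.600078)+1/4·(-10.273086)≈-3.048295
n=4: y≈-3.048295, sp=-3, e=sp−y≈0.048295; I≈-4.904752, D=e−e_prev≈1.448217; u=1·0.048295+3/2·(-4.904752)+2·1.448217≈-4.412399; next y=3/10·(-3.048295)+1/4·(-4.412399)≈-2.017588
n=5: y≈-2.017588, sp=-3, e=sp−y≈-0.982412; I≈-5.887164, D=e−e_prev≈-1.030707; u=1·(-0.982412)+3/2·(-5.887164)+2·(-1.030707)≈-11.874570; next y=3/10·(-2.017588)+1/4·(-11.874570)≈-3.573919
n=6: y≈-3.573919, sp=-3, e=sp−y≈0.573919; I≈-5.313245, D=e−e_prev≈1.556331; u=1·0.573919+3/2·(-5.313245)+2·1.556331≈-4.283286; next y=3/10·(-3.573919)+1/4·(-4.283286)≈-2.142997
n=7: y≈-2.142997, sp=1, e=sp−y≈3.142997; I≈-2.170247, D=e−e_prev≈2.569078; u=1·3.142997+3/2·(-2.170247)+2·2.569078≈5.025783; next y=3/10·(-2.142997)+1/4·5.025783≈0.613547
n=8: y≈0.613547, sp=1, e=sp−y≈0.386453; I≈-1.783794, D=e−e_prev≈-2.756544; u=1·0.386453+3/2·(-1.783794)+2·(-2.756544)≈-7.802325; next y=3/10·0.613547+1/4·(-7.802325)≈-1.766517
n=9: y≈-1.766517, sp=1, e=sp−y≈2.766517; I≈0.982723, D=e−e_prev≈2.380064; u=1·2.766517+3/2·0.982723+2·2.380064≈9.000730; next y=3/10·(-1.766517)+1/4·9.000730≈1.720227

0 -1 -4.500 0.000
1 -3 -7.938 -1.125
2 -3 -3.614 -2.322
3 -3 -10.273 -1.600
4 -3 -4.412 -3.048
5 -3 -11.875 -2.018
6 -3 -4.283 -3.574
7 1 5.026 -2.143
8 1 -7.802 0.614
9 1 9.001 -1.767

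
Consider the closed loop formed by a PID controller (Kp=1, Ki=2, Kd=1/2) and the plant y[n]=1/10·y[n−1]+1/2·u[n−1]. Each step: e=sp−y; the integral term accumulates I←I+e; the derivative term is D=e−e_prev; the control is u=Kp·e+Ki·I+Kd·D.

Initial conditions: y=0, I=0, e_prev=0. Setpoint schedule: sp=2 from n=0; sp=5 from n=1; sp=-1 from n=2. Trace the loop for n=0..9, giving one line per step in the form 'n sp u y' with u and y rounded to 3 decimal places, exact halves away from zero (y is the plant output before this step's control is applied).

(exact arithmetic carried between steps; '≈' marks a value shown rounded to 6 d.p. or computed from one; I and e_prev carry over from the previous line; the table rounds u and y to 3 d.p., halves away from zero)
n=0: y=0, sp=2, e=sp−y=2; I=2, D=e−e_prev=2; u=1·2+2·2+1/2·2=7; next y=1/10·0+1/2·7=3.5
n=1: y=3.5, sp=5, e=sp−y=1.5; I=3.5, D=e−e_prev=-0.5; u=1·1.5+2·3.5+1/2·(-0.5)=8.25; next y=1/10·3.5+1/2·8.25=4.475
n=2: y=4.475, sp=-1, e=sp−y=-5.475; I=-1.975, D=e−e_prev=-6.975; u=1·(-5.475)+2·(-1.975)+1/2·(-6.975)=-12.9125; next y=1/10·4.475+1/2·(-12.9125)=-6.00875
n=3: y=-6.00875, sp=-1, e=sp−y=5.00875; I=3.03375, D=e−e_prev=10.48375; u=1·5.00875+2·3.03375+1/2·10.48375=16.318125; next y=1/10·(-6.00875)+1/2·16.318125≈7.558188
n=4: y≈7.558188, sp=-1, e=sp−y≈-8.558188; I≈-5.524438, D=e−e_prev≈-13.566938; u=1·(-8.558188)+2·(-5.524438)+1/2·(-13.566938)≈-26.390531; next y=1/10·7.558188+1/2·(-26.390531)≈-12.439447
n=5: y≈-12.439447, sp=-1, e=sp−y≈11.439447; I≈5.915009, D=e−e_prev≈19.997634; u=1·11.439447+2·5.915009+1/2·19.997634≈33.268283; next y=1/10·(-12.439447)+1/2·33.268283≈15.390197
n=6: y≈15.390197, sp=-1, e=sp−y≈-16.390197; I≈-10.475187, D=e−e_prev≈-27.829644; u=1·(-16.390197)+2·(-10.475187)+1/2·(-27.829644)≈-51.255393; next y=1/10·15.390197+1/2·(-51.255393)≈-24.088677
n=7: y≈-24.088677, sp=-1, e=sp−y≈23.088677; I≈12.613490, D=e−e_prev≈39.478874; u=1·23.088677+2·12.613490+1/2·39.478874≈68.055093; next y=1/10·(-24.088677)+1/2·68.055093≈31.618679
n=8: y≈31.618679, sp=-1, e=sp−y≈-32.618679; I≈-20.005189, D=e−e_prev≈-55.707356; u=1·(-32.618679)+2·(-20.005189)+1/2·(-55.707356)≈-100.482735; next y=1/10·31.618679+1/2·(-100.482735)≈-47.079500
n=9: y≈-47.079500, sp=-1, e=sp−y≈46.079500; I≈26.074310, D=e−e_prev≈78.698178; u=1·46.079500+2·26.074310+1/2·78.698178≈137.577210; next y=1/10·(-47.079500)+1/2·137.577210≈64.080655

0 2 7.000 0.000
1 5 8.250 3.500
2 -1 -12.913 4.475
3 -1 16.318 -6.009
4 -1 -26.391 7.558
5 -1 33.268 -12.439
6 -1 -51.255 15.390
7 -1 68.055 -24.089
8 -1 -100.483 31.619
9 -1 137.577 -47.079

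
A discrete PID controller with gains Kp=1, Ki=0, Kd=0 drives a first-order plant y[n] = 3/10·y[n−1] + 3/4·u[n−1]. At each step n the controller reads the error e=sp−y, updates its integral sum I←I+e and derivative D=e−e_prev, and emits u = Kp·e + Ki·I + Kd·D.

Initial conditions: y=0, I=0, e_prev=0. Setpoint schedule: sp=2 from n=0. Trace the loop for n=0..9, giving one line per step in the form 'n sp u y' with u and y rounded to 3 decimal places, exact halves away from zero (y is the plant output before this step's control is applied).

0 2 2.000 0.000
1 2 0.500 1.500
2 2 1.175 0.825
3 2 0.871 1.129
4 2 1.008 0.992
5 2 0.946 1.054
6 2 0.974 1.026
7 2 0.962 1.038
8 2 0.967 1.033
9 2 0.965 1.035

(exact arithmetic carried between steps; '≈' marks a value shown rounded to 6 d.p. or computed from one; I and e_prev carry over from the previous line; the table rounds u and y to 3 d.p., halves away from zero)
n=0: y=0, sp=2, e=sp−y=2; I=2, D=e−e_prev=2; u=1·2+0·2+0·2=2; next y=3/10·0+3/4·2=1.5
n=1: y=1.5, sp=2, e=sp−y=0.5; I=2.5, D=e−e_prev=-1.5; u=1·0.5+0·2.5+0·(-1.5)=0.5; next y=3/10·1.5+3/4·0.5=0.825
n=2: y=0.825, sp=2, e=sp−y=1.175; I=3.675, D=e−e_prev=0.675; u=1·1.175+0·3.675+0·0.675=1.175; next y=3/10·0.825+3/4·1.175=1.12875
n=3: y=1.12875, sp=2, e=sp−y=0.87125; I=4.54625, D=e−e_prev=-0.30375; u=1·0.87125+0·4.54625+0·(-0.30375)=0.87125; next y=3/10·1.12875+3/4·0.87125≈0.992063
n=4: y≈0.992063, sp=2, e=sp−y≈1.007938; I≈5.554188, D=e−e_prev≈0.136688; u=1·1.007938+0·5.554188+0·0.136688≈1.007938; next y=3/10·0.992063+3/4·1.007938≈1.053572
n=5: y≈1.053572, sp=2, e=sp−y≈0.946428; I≈6.500616, D=e−e_prev≈-0.061509; u=1·0.946428+0·6.500616+0·(-0.061509)≈0.946428; next y=3/10·1.053572+3/4·0.946428≈1.025893
n=6: y≈1.025893, sp=2, e=sp−y≈0.974107; I≈7.474723, D=e−e_prev≈0.027679; u=1·0.974107+0·7.474723+0·0.027679≈0.974107; next y=3/10·1.025893+3/4·0.974107≈1.038348
n=7: y≈1.038348, sp=2, e=sp−y≈0.961652; I≈8.436375, D=e−e_prev≈-0.012456; u=1·0.961652+0·8.436375+0·(-0.012456)≈0.961652; next y=3/10·1.038348+3/4·0.961652≈1.032743
n=8: y≈1.032743, sp=2, e=sp−y≈0.967257; I≈9.403631, D=e−e_prev≈0.005605; u=1·0.967257+0·9.403631+0·0.005605≈0.967257; next y=3/10·1.032743+3/4·0.967257≈1.035266
n=9: y≈1.035266, sp=2, e=sp−y≈0.964734; I≈10.368366, D=e−e_prev≈-0.002522; u=1·0.964734+0·10.368366+0·(-0.002522)≈0.964734; next y=3/10·1.035266+3/4·0.964734≈1.034131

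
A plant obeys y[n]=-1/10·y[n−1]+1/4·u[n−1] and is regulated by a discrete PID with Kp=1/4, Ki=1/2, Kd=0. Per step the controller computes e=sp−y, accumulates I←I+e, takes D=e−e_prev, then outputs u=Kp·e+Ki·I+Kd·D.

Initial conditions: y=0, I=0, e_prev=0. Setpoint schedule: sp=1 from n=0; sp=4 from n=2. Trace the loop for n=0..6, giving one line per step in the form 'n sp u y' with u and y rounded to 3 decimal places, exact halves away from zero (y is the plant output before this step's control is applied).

0 1 0.750 0.000
1 1 1.109 0.188
2 4 3.712 0.259
3 4 5.100 0.902
4 4 6.437 1.185
5 4 7.615 1.491
6 4 8.672 1.755

(exact arithmetic carried between steps; '≈' marks a value shown rounded to 6 d.p. or computed from one; I and e_prev carry over from the previous line; the table rounds u and y to 3 d.p., halves away from zero)
n=0: y=0, sp=1, e=sp−y=1; I=1, D=e−e_prev=1; u=1/4·1+1/2·1+0·1=0.75; next y=-1/10·0+1/4·0.75=0.1875
n=1: y=0.1875, sp=1, e=sp−y=0.8125; I=1.8125, D=e−e_prev=-0.1875; u=1/4·0.8125+1/2·1.8125+0·(-0.1875)=1.109375; next y=-1/10·0.1875+1/4·1.109375≈0.258594
n=2: y≈0.258594, sp=4, e=sp−y≈3.741406; I≈5.553906, D=e−e_prev≈2.928906; u=1/4·3.741406+1/2·5.553906+0·2.928906≈3.712305; next y=-1/10·0.258594+1/4·3.712305≈0.902217
n=3: y≈0.902217, sp=4, e=sp−y≈3.097783; I≈8.651689, D=e−e_prev≈-0.643623; u=1/4·3.097783+1/2·8.651689+0·(-0.643623)≈5.100291; next y=-1/10·0.902217+1/4·5.100291≈1.184851
n=4: y≈1.184851, sp=4, e=sp−y≈2.815149; I≈11.466839, D=e−e_prev≈-0.282634; u=1/4·2.815149+1/2·11.466839+0·(-0.282634)≈6.437207; next y=-1/10·1.184851+1/4·6.437207≈1.490817
n=5: y≈1.490817, sp=4, e=sp−y≈2.509183; I≈13.976022, D=e−e_prev≈-0.305966; u=1/4·2.509183+1/2·13.976022+0·(-0.305966)≈7.615307; next y=-1/10·1.490817+1/4·7.615307≈1.754745
n=6: y≈1.754745, sp=4, e=sp−y≈2.245255; I≈16.221277, D=e−e_prev≈-0.263929; u=1/4·2.245255+1/2·16.221277+0·(-0.263929)≈8.671952; next y=-1/10·1.754745+1/4·8.671952≈1.992514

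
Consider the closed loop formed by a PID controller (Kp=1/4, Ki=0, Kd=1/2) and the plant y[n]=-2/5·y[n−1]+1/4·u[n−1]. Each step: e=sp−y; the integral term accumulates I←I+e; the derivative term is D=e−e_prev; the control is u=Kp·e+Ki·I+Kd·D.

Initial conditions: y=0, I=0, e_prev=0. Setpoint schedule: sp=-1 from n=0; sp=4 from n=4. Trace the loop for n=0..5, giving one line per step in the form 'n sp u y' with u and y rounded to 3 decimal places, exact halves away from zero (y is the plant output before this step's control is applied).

0 -1 -0.750 0.000
1 -1 -0.109 -0.188
2 -1 -0.379 0.048
3 -1 -0.141 -0.114
4 4 3.435 0.010
5 4 0.364 0.855

(exact arithmetic carried between steps; '≈' marks a value shown rounded to 6 d.p. or computed from one; I and e_prev carry over from the previous line; the table rounds u and y to 3 d.p., halves away from zero)
n=0: y=0, sp=-1, e=sp−y=-1; I=-1, D=e−e_prev=-1; u=1/4·(-1)+0·(-1)+1/2·(-1)=-0.75; next y=-2/5·0+1/4·(-0.75)=-0.1875
n=1: y=-0.1875, sp=-1, e=sp−y=-0.8125; I=-1.8125, D=e−e_prev=0.1875; u=1/4·(-0.8125)+0·(-1.8125)+1/2·0.1875=-0.109375; next y=-2/5·(-0.1875)+1/4·(-0.109375)≈0.047656
n=2: y≈0.047656, sp=-1, e=sp−y≈-1.047656; I≈-2.860156, D=e−e_prev≈-0.235156; u=1/4·(-1.047656)+0·(-2.860156)+1/2·(-0.235156)≈-0.379492; next y=-2/5·0.047656+1/4·(-0.379492)≈-0.113936
n=3: y≈-0.113936, sp=-1, e=sp−y≈-0.886064; I≈-3.746221, D=e−e_prev≈0.161592; u=1/4·(-0.886064)+0·(-3.746221)+1/2·0.161592≈-0.140720; next y=-2/5·(-0.113936)+1/4·(-0.140720)≈0.010394
n=4: y≈0.010394, sp=4, e=sp−y≈3.989606; I≈0.243385, D=e−e_prev≈4.875670; u=1/4·3.989606+0·0.243385+1/2·4.875670≈3.435237; next y=-2/5·0.010394+1/4·3.435237≈0.854651
n=5: y≈0.854651, sp=4, e=sp−y≈3.145349; I≈3.388734, D=e−e_prev≈-0.844257; u=1/4·3.145349+0·3.388734+1/2·(-0.844257)≈0.364208; next y=-2/5·0.854651+1/4·0.364208≈-0.250808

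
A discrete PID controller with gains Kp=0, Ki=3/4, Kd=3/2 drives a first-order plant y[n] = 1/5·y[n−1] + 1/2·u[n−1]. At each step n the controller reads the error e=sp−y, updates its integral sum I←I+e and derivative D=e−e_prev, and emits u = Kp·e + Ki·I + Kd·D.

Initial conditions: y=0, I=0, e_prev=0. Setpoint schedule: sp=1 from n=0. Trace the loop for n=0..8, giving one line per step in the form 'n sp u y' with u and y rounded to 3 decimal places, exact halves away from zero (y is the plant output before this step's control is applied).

(exact arithmetic carried between steps; '≈' marks a value shown rounded to 6 d.p. or computed from one; I and e_prev carry over from the previous line; the table rounds u and y to 3 d.p., halves away from zero)
n=0: y=0, sp=1, e=sp−y=1; I=1, D=e−e_prev=1; u=0·1+3/4·1+3/2·1=2.25; next y=1/5·0+1/2·2.25=1.125
n=1: y=1.125, sp=1, e=sp−y=-0.125; I=0.875, D=e−e_prev=-1.125; u=0·(-0.125)+3/4·0.875+3/2·(-1.125)=-1.03125; next y=1/5·1.125+1/2·(-1.03125)=-0.290625
n=2: y=-0.290625, sp=1, e=sp−y=1.290625; I=2.165625, D=e−e_prev=1.415625; u=0·1.290625+3/4·2.165625+3/2·1.415625≈3.747656; next y=1/5·(-0.290625)+1/2·3.747656≈1.815703
n=3: y≈1.815703, sp=1, e=sp−y≈-0.815703; I≈1.349922, D=e−e_prev≈-2.106328; u=0·(-0.815703)+3/4·1.349922+3/2·(-2.106328)≈-2.147051; next y=1/5·1.815703+1/2·(-2.147051)≈-0.710385
n=4: y≈-0.710385, sp=1, e=sp−y≈1.710385; I≈3.060307, D=e−e_prev≈2.526088; u=0·1.710385+3/4·3.060307+3/2·2.526088≈6.084362; next y=1/5·(-0.710385)+1/2·6.084362≈2.900104
n=5: y≈2.900104, sp=1, e=sp−y≈-1.900104; I≈1.160203, D=e−e_prev≈-3.610489; u=0·(-1.900104)+3/4·1.160203+3/2·(-3.610489)≈-4.545581; next y=1/5·2.900104+1/2·(-4.545581)≈-1.692770
n=6: y≈-1.692770, sp=1, e=sp−y≈2.692770; I≈3.852972, D=e−e_prev≈4.592874; u=0·2.692770+3/4·3.852972+3/2·4.592874≈9.779040; next y=1/5·(-1.692770)+1/2·9.779040≈4.550966
n=7: y≈4.550966, sp=1, e=sp−y≈-3.550966; I≈0.302006, D=e−e_prev≈-6.243736; u=0·(-3.550966)+3/4·0.302006+3/2·(-6.243736)≈-9.139099; next y=1/5·4.550966+1/2·(-9.139099)≈-3.659356
n=8: y≈-3.659356, sp=1, e=sp−y≈4.659356; I≈4.961363, D=e−e_prev≈8.210322; u=0·4.659356+3/4·4.961363+3/2·8.210322≈16.036505; next y=1/5·(-3.659356)+1/2·16.036505≈7.286381

0 1 2.250 0.000
1 1 -1.031 1.125
2 1 3.748 -0.291
3 1 -2.147 1.816
4 1 6.084 -0.710
5 1 -4.546 2.900
6 1 9.779 -1.693
7 1 -9.139 4.551
8 1 16.037 -3.659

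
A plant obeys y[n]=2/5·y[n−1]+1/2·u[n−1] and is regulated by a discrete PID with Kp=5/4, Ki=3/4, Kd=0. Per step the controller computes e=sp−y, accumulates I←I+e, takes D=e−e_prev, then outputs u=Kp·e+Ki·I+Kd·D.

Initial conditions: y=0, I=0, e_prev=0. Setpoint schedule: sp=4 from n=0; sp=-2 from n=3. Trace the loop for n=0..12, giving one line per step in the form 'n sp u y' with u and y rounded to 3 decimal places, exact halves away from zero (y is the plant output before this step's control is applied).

(exact arithmetic carried between steps; '≈' marks a value shown rounded to 6 d.p. or computed from one; I and e_prev carry over from the previous line; the table rounds u and y to 3 d.p., halves away from zero)
n=0: y=0, sp=4, e=sp−y=4; I=4, D=e−e_prev=4; u=5/4·4+3/4·4+0·4=8; next y=2/5·0+1/2·8=4
n=1: y=4, sp=4, e=sp−y=0; I=4, D=e−e_prev=-4; u=5/4·0+3/4·4+0·(-4)=3; next y=2/5·4+1/2·3=3.1
n=2: y=3.1, sp=4, e=sp−y=0.9; I=4.9, D=e−e_prev=0.9; u=5/4·0.9+3/4·4.9+0·0.9=4.8; next y=2/5·3.1+1/2·4.8=3.64
n=3: y=3.64, sp=-2, e=sp−y=-5.64; I=-0.74, D=e−e_prev=-6.54; u=5/4·(-5.64)+3/4·(-0.74)+0·(-6.54)=-7.605; next y=2/5·3.64+1/2·(-7.605)=-2.3465
n=4: y=-2.3465, sp=-2, e=sp−y=0.3465; I=-0.3935, D=e−e_prev=5.9865; u=5/4·0.3465+3/4·(-0.3935)+0·5.9865=0.138; next y=2/5·(-2.3465)+1/2·0.138=-0.8696
n=5: y=-0.8696, sp=-2, e=sp−y=-1.1304; I=-1.5239, D=e−e_prev=-1.4769; u=5/4·(-1.1304)+3/4·(-1.5239)+0·(-1.4769)=-2.555925; next y=2/5·(-0.8696)+1/2·(-2.555925)≈-1.625803
n=6: y≈-1.625803, sp=-2, e=sp−y≈-0.374198; I≈-1.898098, D=e−e_prev≈0.756203; u=5/4·(-0.374198)+3/4·(-1.898098)+0·0.756203≈-1.89132; next y=2/5·(-1.625803)+1/2·(-1.89132)≈-1.595981
n=7: y=-1.595981, sp=-2, e=sp−y=-0.404019; I≈-2.302117, D=e−e_prev≈-0.029822; u=5/4·(-0.404019)+3/4·(-2.302117)+0·(-0.029822)≈-2.231611; next y=2/5·(-1.595981)+1/2·(-2.231611)≈-1.754198
n=8: y≈-1.754198, sp=-2, e=sp−y≈-0.245802; I≈-2.547919, D=e−e_prev≈0.158217; u=5/4·(-0.245802)+3/4·(-2.547919)+0·0.158217≈-2.218191; next y=2/5·(-1.754198)+1/2·(-2.218191)≈-1.810775
n=9: y≈-1.810775, sp=-2, e=sp−y≈-0.189225; I≈-2.737144, D=e−e_prev≈0.056577; u=5/4·(-0.189225)+3/4·(-2.737144)+0·0.056577≈-2.289389; next y=2/5·(-1.810775)+1/2·(-2.289389)≈-1.869005
n=10: y≈-1.869005, sp=-2, e=sp−y≈-0.130995; I≈-2.868139, D=e−e_prev≈0.058230; u=5/4·(-0.130995)+3/4·(-2.868139)+0·0.058230≈-2.314849; next y=2/5·(-1.869005)+1/2·(-2.314849)≈-1.905026
n=11: y≈-1.905026, sp=-2, e=sp−y≈-0.094974; I≈-2.963113, D=e−e_prev≈0.036022; u=5/4·(-0.094974)+3/4·(-2.963113)+0·0.036022≈-2.341052; next y=2/5·(-1.905026)+1/2·(-2.341052)≈-1.932536
n=12: y≈-1.932536, sp=-2, e=sp−y≈-0.067464; I≈-3.030576, D=e−e_prev≈0.027510; u=5/4·(-0.067464)+3/4·(-3.030576)+0·0.027510≈-2.357262; next y=2/5·(-1.932536)+1/2·(-2.357262)≈-1.951645

0 4 8.000 0.000
1 4 3.000 4.000
2 4 4.800 3.100
3 -2 -7.605 3.640
4 -2 0.138 -2.347
5 -2 -2.556 -0.870
6 -2 -1.891 -1.626
7 -2 -2.232 -1.596
8 -2 -2.218 -1.754
9 -2 -2.289 -1.811
10 -2 -2.315 -1.869
11 -2 -2.341 -1.905
12 -2 -2.357 -1.933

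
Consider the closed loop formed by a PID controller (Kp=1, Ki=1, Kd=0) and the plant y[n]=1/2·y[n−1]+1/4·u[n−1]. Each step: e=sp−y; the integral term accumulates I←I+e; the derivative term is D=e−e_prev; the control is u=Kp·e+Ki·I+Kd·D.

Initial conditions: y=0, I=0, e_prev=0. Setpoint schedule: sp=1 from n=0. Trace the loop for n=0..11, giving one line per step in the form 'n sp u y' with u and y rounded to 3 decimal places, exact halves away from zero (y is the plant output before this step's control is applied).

(exact arithmetic carried between steps; '≈' marks a value shown rounded to 6 d.p. or computed from one; I and e_prev carry over from the previous line; the table rounds u and y to 3 d.p., halves away from zero)
n=0: y=0, sp=1, e=sp−y=1; I=1, D=e−e_prev=1; u=1·1+1·1+0·1=2; next y=1/2·0+1/4·2=0.5
n=1: y=0.5, sp=1, e=sp−y=0.5; I=1.5, D=e−e_prev=-0.5; u=1·0.5+1·1.5+0·(-0.5)=2; next y=1/2·0.5+1/4·2=0.75
n=2: y=0.75, sp=1, e=sp−y=0.25; I=1.75, D=e−e_prev=-0.25; u=1·0.25+1·1.75+0·(-0.25)=2; next y=1/2·0.75+1/4·2=0.875
n=3: y=0.875, sp=1, e=sp−y=0.125; I=1.875, D=e−e_prev=-0.125; u=1·0.125+1·1.875+0·(-0.125)=2; next y=1/2·0.875+1/4·2=0.9375
n=4: y=0.9375, sp=1, e=sp−y=0.0625; I=1.9375, D=e−e_prev=-0.0625; u=1·0.0625+1·1.9375+0·(-0.0625)=2; next y=1/2·0.9375+1/4·2=0.96875
n=5: y=0.96875, sp=1, e=sp−y=0.03125; I=1.96875, D=e−e_prev=-0.03125; u=1·0.03125+1·1.96875+0·(-0.03125)=2; next y=1/2·0.96875+1/4·2=0.984375
n=6: y=0.984375, sp=1, e=sp−y=0.015625; I=1.984375, D=e−e_prev=-0.015625; u=1·0.015625+1·1.984375+0·(-0.015625)=2; next y=1/2·0.984375+1/4·2≈0.992188
n=7: y≈0.992188, sp=1, e=sp−y≈0.007813; I≈1.992188, D=e−e_prev≈-0.007813; u=1·0.007813+1·1.992188+0·(-0.007813)≈2; next y=1/2·0.992188+1/4·2≈0.996094
n=8: y≈0.996094, sp=1, e=sp−y≈0.003906; I≈1.996094, D=e−e_prev≈-0.003906; u=1·0.003906+1·1.996094+0·(-0.003906)≈2; next y=1/2·0.996094+1/4·2≈0.998047
n=9: y≈0.998047, sp=1, e=sp−y≈0.001953; I≈1.998047, D=e−e_prev≈-0.001953; u=1·0.001953+1·1.998047+0·(-0.001953)≈2; next y=1/2·0.998047+1/4·2≈0.999023
n=10: y≈0.999023, sp=1, e=sp−y≈0.000977; I≈1.999023, D=e−e_prev≈-0.000977; u=1·0.000977+1·1.999023+0·(-0.000977)≈2; next y=1/2·0.999023+1/4·2≈0.999512
n=11: y≈0.999512, sp=1, e=sp−y≈0.000488; I≈1.999512, D=e−e_prev≈-0.000488; u=1·0.000488+1·1.999512+0·(-0.000488)≈2; next y=1/2·0.999512+1/4·2≈0.999756

0 1 2.000 0.000
1 1 2.000 0.500
2 1 2.000 0.750
3 1 2.000 0.875
4 1 2.000 0.938
5 1 2.000 0.969
6 1 2.000 0.984
7 1 2.000 0.992
8 1 2.000 0.996
9 1 2.000 0.998
10 1 2.000 0.999
11 1 2.000 1.000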